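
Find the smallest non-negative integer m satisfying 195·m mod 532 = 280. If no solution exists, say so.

56

gcd(195, 532) = 1, so a unique solution mod 532 exists.
195⁻¹ ≡ 251 (mod 532).
m ≡ 251·280 ≡ 56 (mod 532).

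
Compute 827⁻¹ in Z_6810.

Apply the Euclidean algorithm and back-substitute:
6810 = 8*827 + 194
827 = 4*194 + 51
194 = 3*51 + 41
51 = 1*41 + 10
41 = 4*10 + 1
10 = 10*1 + 0
gcd(827, 6810) = 1, so the inverse exists.
Bézout: 1 = 81*6810 − 667*827.
So 827⁻¹ ≡ −667 ≡ 6143 (mod 6810).

6143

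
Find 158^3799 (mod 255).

197

Using repeated squaring:
158^1 ≡ 158 (mod 255)
158^2 ≡ 158^2 = 24964 ≡ 229 (mod 255)
158^4 ≡ 229^2 = 52441 ≡ 166 (mod 255)
158^8 ≡ 166^2 = 27556 ≡ 16 (mod 255)
158^16 ≡ 16^2 = 256 ≡ 1 (mod 255)
158^32 ≡ 1^2 = 1 (mod 255)
158^64 ≡ 1^2 = 1 (mod 255)
158^128 ≡ 1^2 = 1 (mod 255)
158^256 ≡ 1^2 = 1 (mod 255)
158^512 ≡ 1^2 = 1 (mod 255)
158^1024 ≡ 1^2 = 1 (mod 255)
158^2048 ≡ 1^2 = 1 (mod 255)
158^3799 = 158^2048 * 158^1024 * 158^512 * 158^128 * 158^64 * 158^16 * 158^4 * 158^2 * 158^1 ≡ 1 * 1 * 1 * 1 * 1 * 1 * 166 * 229 * 158 (mod 255).
Accumulate the product:
1 * 1 = 1
1 * 1 = 1
1 * 1 = 1
1 * 1 = 1
1 * 1 = 1
1 * 166 = 166
166 * 229 = 38014 ≡ 19
19 * 158 = 3002 ≡ 197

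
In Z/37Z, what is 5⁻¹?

37 = 7×5 + 2
5 = 2×2 + 1
2 = 2×1 + 0
gcd(5, 37) = 1, so the inverse exists.
Back-substitute for 1:
1 = 1×5 − 2×2
  = −2×37 + 15×5
So 5⁻¹ ≡ 15 (mod 37).

15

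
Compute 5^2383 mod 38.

35

Using repeated squaring:
2383 in binary is 100101001111, i.e. 2383 = 2048 + 256 + 64 + 8 + 4 + 2 + 1.
5^1 ≡ 5 (mod 38)
5^2 ≡ 5^2 = 25 (mod 38)
5^4 ≡ 25^2 = 625 ≡ 17 (mod 38)
5^8 ≡ 17^2 = 289 ≡ 23 (mod 38)
5^16 ≡ 23^2 = 529 ≡ 35 (mod 38)
5^32 ≡ 35^2 = 1225 ≡ 9 (mod 38)
5^64 ≡ 9^2 = 81 ≡ 5 (mod 38)
5^128 ≡ 5^2 = 25 (mod 38)
5^256 ≡ 25^2 = 625 ≡ 17 (mod 38)
5^512 ≡ 17^2 = 289 ≡ 23 (mod 38)
5^1024 ≡ 23^2 = 529 ≡ 35 (mod 38)
5^2048 ≡ 35^2 = 1225 ≡ 9 (mod 38)
5^2383 = 5^2048 × 5^256 × 5^64 × 5^8 × 5^4 × 5^2 × 5^1 ≡ 9 × 17 × 5 × 23 × 17 × 25 × 5 (mod 38).
Accumulate the product:
9 × 17 = 153 ≡ 1
1 × 5 = 5
5 × 23 = 115 ≡ 1
1 × 17 = 17
17 × 25 = 425 ≡ 7
7 × 5 = 35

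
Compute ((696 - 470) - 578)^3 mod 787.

545

696 - 470 = 226
226 - 578 = -352 ≡ 435 (mod 787)
(435)^3 ≡ 545 (mod 787)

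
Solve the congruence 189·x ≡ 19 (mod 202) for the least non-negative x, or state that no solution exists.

185

gcd(189, 202) = 1, so a unique solution mod 202 exists.
189⁻¹ ≡ 31 (mod 202).
x ≡ 31·19 ≡ 185 (mod 202).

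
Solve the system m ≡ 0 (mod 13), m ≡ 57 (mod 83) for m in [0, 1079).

1053

13⁻¹ mod 83: 13*32 ≡ 1 (mod 83), so 13⁻¹ ≡ 32.
m = 0 + 13*((57 − 0)*32 mod 83) = 0 + 13*81 = 1053.
Check: 1053 mod 13 = 0, 1053 mod 83 = 57. ✓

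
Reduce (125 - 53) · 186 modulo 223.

125 - 53 = 72
72 · 186 = 13392 ≡ 12 (mod 223)

12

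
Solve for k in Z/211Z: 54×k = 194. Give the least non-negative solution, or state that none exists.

gcd(54, 211) = 1, so a unique solution mod 211 exists.
54⁻¹ ≡ 43 (mod 211).
k ≡ 43×194 ≡ 113 (mod 211).

113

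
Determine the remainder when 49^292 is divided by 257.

292 in binary is 100100100, i.e. 292 = 256 + 32 + 4.
49^1 ≡ 49 (mod 257)
49^2 ≡ 49^2 = 2401 ≡ 88 (mod 257)
49^4 ≡ 88^2 = 7744 ≡ 34 (mod 257)
49^8 ≡ 34^2 = 1156 ≡ 128 (mod 257)
49^16 ≡ 128^2 = 16384 ≡ 193 (mod 257)
49^32 ≡ 193^2 = 37249 ≡ 241 (mod 257)
49^64 ≡ 241^2 = 58081 ≡ 256 (mod 257)
49^128 ≡ 256^2 = 65536 ≡ 1 (mod 257)
49^256 ≡ 1^2 = 1 (mod 257)
49^292 = 49^256 · 49^32 · 49^4 ≡ 1 · 241 · 34 (mod 257).
Accumulate the product:
1 · 241 = 241
241 · 34 = 8194 ≡ 227

227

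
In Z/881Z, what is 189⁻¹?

592

Run the extended Euclidean algorithm:
881 = 4·189 + 125
189 = 1·125 + 64
125 = 1·64 + 61
64 = 1·61 + 3
61 = 20·3 + 1
3 = 3·1 + 0
gcd(189, 881) = 1, so the inverse exists.
Bézout: 1 = 62·881 − 289·189.
So 189⁻¹ ≡ −289 ≡ 592 (mod 881).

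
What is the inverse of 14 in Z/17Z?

11

Run the extended Euclidean algorithm:
17 = 1*14 + 3
14 = 4*3 + 2
3 = 1*2 + 1
2 = 2*1 + 0
gcd(14, 17) = 1, so the inverse exists.
Bézout: 1 = 5*17 − 6*14.
So 14⁻¹ ≡ −6 ≡ 11 (mod 17).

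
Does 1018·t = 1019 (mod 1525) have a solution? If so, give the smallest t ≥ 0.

gcd(1018, 1525) = 1, so a unique solution mod 1525 exists.
1018⁻¹ ≡ 382 (mod 1525).
t ≡ 382·1019 ≡ 383 (mod 1525).

383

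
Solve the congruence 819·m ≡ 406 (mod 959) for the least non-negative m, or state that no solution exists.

93

gcd(819, 959) = 7, and 7 | 406, so solutions exist.
Divide through by 7: 117·m mod 137 = 58.
117⁻¹ ≡ 89 (mod 137).
m ≡ 89·58 ≡ 93 (mod 137).
The smallest non-negative solution is m = 93.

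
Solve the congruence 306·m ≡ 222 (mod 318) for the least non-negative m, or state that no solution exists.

gcd(306, 318) = 6, and 6 | 222, so solutions exist.
Divide through by 6: 51·m ≡ 37 mod 53.
51⁻¹ ≡ 26 (mod 53).
m ≡ 26·37 ≡ 8 (mod 53).
The smallest non-negative solution is m = 8.

8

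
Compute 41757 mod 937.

41757 = 44*937 + 529, so 41757 ≡ 529 (mod 937).

529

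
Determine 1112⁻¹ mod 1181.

1181 = 1×1112 + 69
1112 = 16×69 + 8
69 = 8×8 + 5
8 = 1×5 + 3
5 = 1×3 + 2
3 = 1×2 + 1
2 = 2×1 + 0
gcd(1112, 1181) = 1, so the inverse exists.
Back-substitute for 1:
1 = 1×3 − 1×2
  = −1×5 + 2×3
  = 2×8 − 3×5
  = −3×69 + 26×8
  = 26×1112 − 419×69
  = −419×1181 + 445×1112
So 1112⁻¹ ≡ 445 (mod 1181).

445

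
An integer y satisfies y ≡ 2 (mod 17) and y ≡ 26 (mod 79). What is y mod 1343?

17⁻¹ mod 79: 17×14 ≡ 1 (mod 79), so 17⁻¹ ≡ 14.
y = 2 + 17×((26 − 2)×14 mod 79) = 2 + 17×20 = 342.

342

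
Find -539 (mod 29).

12

-539 = -19*29 + 12, so -539 ≡ 12 (mod 29).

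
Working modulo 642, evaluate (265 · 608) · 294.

265 · 608 = 161120 ≡ 620 (mod 642)
620 · 294 = 182280 ≡ 594 (mod 642)

594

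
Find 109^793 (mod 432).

109^1 ≡ 109 (mod 432)
109^2 ≡ 109^2 = 11881 ≡ 217 (mod 432)
109^4 ≡ 217^2 = 47089 ≡ 1 (mod 432)
109^8 ≡ 1^2 = 1 (mod 432)
109^16 ≡ 1^2 = 1 (mod 432)
109^32 ≡ 1^2 = 1 (mod 432)
109^64 ≡ 1^2 = 1 (mod 432)
109^128 ≡ 1^2 = 1 (mod 432)
109^256 ≡ 1^2 = 1 (mod 432)
109^512 ≡ 1^2 = 1 (mod 432)
109^793 = 109^512 * 109^256 * 109^16 * 109^8 * 109^1 ≡ 1 * 1 * 1 * 1 * 109 (mod 432).
Accumulate the product:
1 * 1 = 1
1 * 1 = 1
1 * 1 = 1
1 * 109 = 109

109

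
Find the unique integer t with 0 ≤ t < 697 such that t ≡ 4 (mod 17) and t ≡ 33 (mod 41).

361

17⁻¹ mod 41: 17*29 ≡ 1 (mod 41), so 17⁻¹ ≡ 29.
t = 4 + 17*((33 − 4)*29 mod 41) = 4 + 17*21 = 361.
Check: 361 mod 17 = 4, 361 mod 41 = 33. ✓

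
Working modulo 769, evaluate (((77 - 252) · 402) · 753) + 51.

77 - 252 = -175 ≡ 594 (mod 769)
594 · 402 = 238788 ≡ 398 (mod 769)
398 · 753 = 299694 ≡ 553 (mod 769)
553 + 51 = 604

604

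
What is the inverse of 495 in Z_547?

547 = 1*495 + 52
495 = 9*52 + 27
52 = 1*27 + 25
27 = 1*25 + 2
25 = 12*2 + 1
2 = 2*1 + 0
gcd(495, 547) = 1, so the inverse exists.
Back-substitute for 1:
1 = 1*25 − 12*2
  = −12*27 + 13*25
  = 13*52 − 25*27
  = −25*495 + 238*52
  = 238*547 − 263*495
So 495⁻¹ ≡ −263 ≡ 284 (mod 547).

284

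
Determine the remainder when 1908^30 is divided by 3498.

3180

Using repeated squaring:
30 in binary is 11110, i.e. 30 = 16 + 8 + 4 + 2.
1908^1 ≡ 1908 (mod 3498)
1908^2 ≡ 1908^2 = 3640464 ≡ 2544 (mod 3498)
1908^4 ≡ 2544^2 = 6471936 ≡ 636 (mod 3498)
1908^8 ≡ 636^2 = 404496 ≡ 2226 (mod 3498)
1908^16 ≡ 2226^2 = 4955076 ≡ 1908 (mod 3498)
1908^30 = 1908^16 · 1908^8 · 1908^4 · 1908^2 ≡ 1908 · 2226 · 636 · 2544 (mod 3498).
Accumulate the product:
1908 · 2226 = 4247208 ≡ 636
636 · 636 = 404496 ≡ 2226
2226 · 2544 = 5662944 ≡ 3180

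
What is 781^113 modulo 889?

Using repeated squaring:
113 in binary is 1110001, i.e. 113 = 64 + 32 + 16 + 1.
781^1 ≡ 781 (mod 889)
781^2 ≡ 781^2 = 609961 ≡ 107 (mod 889)
781^4 ≡ 107^2 = 11449 ≡ 781 (mod 889)
781^8 ≡ 781^2 = 609961 ≡ 107 (mod 889)
781^16 ≡ 107^2 = 11449 ≡ 781 (mod 889)
781^32 ≡ 781^2 = 609961 ≡ 107 (mod 889)
781^64 ≡ 107^2 = 11449 ≡ 781 (mod 889)
781^113 = 781^64 × 781^32 × 781^16 × 781^1 ≡ 781 × 107 × 781 × 781 (mod 889).
Accumulate the product:
781 × 107 = 83567 ≡ 1
1 × 781 = 781
781 × 781 = 609961 ≡ 107

107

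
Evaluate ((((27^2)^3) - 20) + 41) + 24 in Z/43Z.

(27)^2 ≡ 41 (mod 43)
(41)^3 ≡ 35 (mod 43)
35 - 20 = 15
15 + 41 = 56 ≡ 13 (mod 43)
13 + 24 = 37

37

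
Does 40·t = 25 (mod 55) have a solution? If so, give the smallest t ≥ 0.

2

gcd(40, 55) = 5, and 5 | 25, so solutions exist.
Divide through by 5: 8·t mod 11 = 5.
8⁻¹ ≡ 7 (mod 11).
t ≡ 7·5 ≡ 2 (mod 11).
The smallest non-negative solution is t = 2.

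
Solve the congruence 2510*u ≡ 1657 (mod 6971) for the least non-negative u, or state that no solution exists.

1231

gcd(2510, 6971) = 1, so a unique solution mod 6971 exists.
2510⁻¹ ≡ 636 (mod 6971).
u ≡ 636*1657 ≡ 1231 (mod 6971).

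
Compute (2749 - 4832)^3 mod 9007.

2749 - 4832 = -2083 ≡ 6924 (mod 9007)
(6924)^3 ≡ 6237 (mod 9007)

6237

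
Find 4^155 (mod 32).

0

155 in binary is 10011011, i.e. 155 = 128 + 16 + 8 + 2 + 1.
4^1 ≡ 4 (mod 32)
4^2 ≡ 4^2 = 16 (mod 32)
4^4 ≡ 16^2 = 256 ≡ 0 (mod 32)
4^8 ≡ 0^2 = 0 (mod 32)
4^16 ≡ 0^2 = 0 (mod 32)
4^32 ≡ 0^2 = 0 (mod 32)
4^64 ≡ 0^2 = 0 (mod 32)
4^128 ≡ 0^2 = 0 (mod 32)
4^155 = 4^128 · 4^16 · 4^8 · 4^2 · 4^1 ≡ 0 · 0 · 0 · 16 · 4 (mod 32).
Accumulate the product:
0 · 0 = 0
0 · 0 = 0
0 · 16 = 0
0 · 4 = 0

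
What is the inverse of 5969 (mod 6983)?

Run the extended Euclidean algorithm:
6983 = 1·5969 + 1014
5969 = 5·1014 + 899
1014 = 1·899 + 115
899 = 7·115 + 94
115 = 1·94 + 21
94 = 4·21 + 10
21 = 2·10 + 1
10 = 10·1 + 0
gcd(5969, 6983) = 1, so the inverse exists.
Back-substitute for 1:
1 = 1·21 − 2·10
  = −2·94 + 9·21
  = 9·115 − 11·94
  = −11·899 + 86·115
  = 86·1014 − 97·899
  = −97·5969 + 571·1014
  = 571·6983 − 668·5969
So 5969⁻¹ ≡ −668 ≡ 6315 (mod 6983).

6315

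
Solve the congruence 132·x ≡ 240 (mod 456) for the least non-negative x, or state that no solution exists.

26

gcd(132, 456) = 12, and 12 | 240, so solutions exist.
Divide through by 12: 11·x ≡ 20 mod 38.
11⁻¹ ≡ 7 (mod 38).
x ≡ 7·20 ≡ 26 (mod 38).
The smallest non-negative solution is x = 26.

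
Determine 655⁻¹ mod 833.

Run the extended Euclidean algorithm:
833 = 1*655 + 178
655 = 3*178 + 121
178 = 1*121 + 57
121 = 2*57 + 7
57 = 8*7 + 1
7 = 7*1 + 0
gcd(655, 833) = 1, so the inverse exists.
Bézout: 1 = 92*833 − 117*655.
So 655⁻¹ ≡ −117 ≡ 716 (mod 833).

716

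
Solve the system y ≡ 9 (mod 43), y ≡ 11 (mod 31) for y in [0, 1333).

43⁻¹ mod 31: 43·13 ≡ 1 (mod 31), so 43⁻¹ ≡ 13.
y = 9 + 43·((11 − 9)·13 mod 31) = 9 + 43·26 = 1127.
Check: 1127 mod 43 = 9, 1127 mod 31 = 11. ✓

1127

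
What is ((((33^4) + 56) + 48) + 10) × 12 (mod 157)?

(33)^4 ≡ 100 (mod 157)
100 + 56 = 156
156 + 48 = 204 ≡ 47 (mod 157)
47 + 10 = 57
57 × 12 = 684 ≡ 56 (mod 157)

56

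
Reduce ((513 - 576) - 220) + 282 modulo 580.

513 - 576 = -63 ≡ 517 (mod 580)
517 - 220 = 297
297 + 282 = 579

579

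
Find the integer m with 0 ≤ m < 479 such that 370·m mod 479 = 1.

312

Run the extended Euclidean algorithm:
479 = 1*370 + 109
370 = 3*109 + 43
109 = 2*43 + 23
43 = 1*23 + 20
23 = 1*20 + 3
20 = 6*3 + 2
3 = 1*2 + 1
2 = 2*1 + 0
gcd(370, 479) = 1, so the inverse exists.
Back-substitute for 1:
1 = 1*3 − 1*2
  = −1*20 + 7*3
  = 7*23 − 8*20
  = −8*43 + 15*23
  = 15*109 − 38*43
  = −38*370 + 129*109
  = 129*479 − 167*370
So 370⁻¹ ≡ −167 ≡ 312 (mod 479).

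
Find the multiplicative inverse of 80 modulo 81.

80

Apply the Euclidean algorithm and back-substitute:
81 = 1*80 + 1
80 = 80*1 + 0
gcd(80, 81) = 1, so the inverse exists.
Back-substitute for 1:
1 = 1*81 − 1*80
So 80⁻¹ ≡ −1 ≡ 80 (mod 81).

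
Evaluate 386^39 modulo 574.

316

Using repeated squaring:
39 in binary is 100111, i.e. 39 = 32 + 4 + 2 + 1.
386^1 ≡ 386 (mod 574)
386^2 ≡ 386^2 = 148996 ≡ 330 (mod 574)
386^4 ≡ 330^2 = 108900 ≡ 414 (mod 574)
386^8 ≡ 414^2 = 171396 ≡ 344 (mod 574)
386^16 ≡ 344^2 = 118336 ≡ 92 (mod 574)
386^32 ≡ 92^2 = 8464 ≡ 428 (mod 574)
386^39 = 386^32 · 386^4 · 386^2 · 386^1 ≡ 428 · 414 · 330 · 386 (mod 574).
Accumulate the product:
428 · 414 = 177192 ≡ 400
400 · 330 = 132000 ≡ 554
554 · 386 = 213844 ≡ 316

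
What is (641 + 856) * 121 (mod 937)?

641 + 856 = 1497 ≡ 560 (mod 937)
560 * 121 = 67760 ≡ 296 (mod 937)

296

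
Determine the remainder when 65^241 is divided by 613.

65

Using repeated squaring:
65^1 ≡ 65 (mod 613)
65^2 ≡ 65^2 = 4225 ≡ 547 (mod 613)
65^4 ≡ 547^2 = 299209 ≡ 65 (mod 613)
65^8 ≡ 65^2 = 4225 ≡ 547 (mod 613)
65^16 ≡ 547^2 = 299209 ≡ 65 (mod 613)
65^32 ≡ 65^2 = 4225 ≡ 547 (mod 613)
65^64 ≡ 547^2 = 299209 ≡ 65 (mod 613)
65^128 ≡ 65^2 = 4225 ≡ 547 (mod 613)
65^241 = 65^128 * 65^64 * 65^32 * 65^16 * 65^1 ≡ 547 * 65 * 547 * 65 * 65 (mod 613).
Accumulate the product:
547 * 65 = 35555 ≡ 1
1 * 547 = 547
547 * 65 = 35555 ≡ 1
1 * 65 = 65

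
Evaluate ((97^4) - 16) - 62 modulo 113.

(97)^4 ≡ 109 (mod 113)
109 - 16 = 93
93 - 62 = 31

31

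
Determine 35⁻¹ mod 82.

75

Apply the Euclidean algorithm and back-substitute:
82 = 2*35 + 12
35 = 2*12 + 11
12 = 1*11 + 1
11 = 11*1 + 0
gcd(35, 82) = 1, so the inverse exists.
Back-substitute for 1:
1 = 1*12 − 1*11
  = −1*35 + 3*12
  = 3*82 − 7*35
So 35⁻¹ ≡ −7 ≡ 75 (mod 82).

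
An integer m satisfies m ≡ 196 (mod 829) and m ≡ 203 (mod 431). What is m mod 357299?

216565

829⁻¹ mod 431: 829*222 ≡ 1 (mod 431), so 829⁻¹ ≡ 222.
m = 196 + 829*((203 − 196)*222 mod 431) = 196 + 829*261 = 216565.
Check: 216565 mod 829 = 196, 216565 mod 431 = 203. ✓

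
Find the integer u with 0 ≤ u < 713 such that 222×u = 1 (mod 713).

Run the extended Euclidean algorithm:
713 = 3·222 + 47
222 = 4·47 + 34
47 = 1·34 + 13
34 = 2·13 + 8
13 = 1·8 + 5
8 = 1·5 + 3
5 = 1·3 + 2
3 = 1·2 + 1
2 = 2·1 + 0
gcd(222, 713) = 1, so the inverse exists.
Bézout: 1 = −85·713 + 273·222.
So 222⁻¹ ≡ 273 (mod 713).

273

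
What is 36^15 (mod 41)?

36^1 ≡ 36 (mod 41)
36^2 ≡ 36^2 = 1296 ≡ 25 (mod 41)
36^4 ≡ 25^2 = 625 ≡ 10 (mod 41)
36^8 ≡ 10^2 = 100 ≡ 18 (mod 41)
36^15 = 36^8 · 36^4 · 36^2 · 36^1 ≡ 18 · 10 · 25 · 36 (mod 41).
Accumulate the product:
18 · 10 = 180 ≡ 16
16 · 25 = 400 ≡ 31
31 · 36 = 1116 ≡ 9

9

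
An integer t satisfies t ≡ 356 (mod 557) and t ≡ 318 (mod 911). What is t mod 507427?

330100

557⁻¹ mod 911: 557×368 ≡ 1 (mod 911), so 557⁻¹ ≡ 368.
t = 356 + 557×((318 − 356)×368 mod 911) = 356 + 557×592 = 330100.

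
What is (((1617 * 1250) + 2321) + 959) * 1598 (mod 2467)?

1617 * 1250 = 2021250 ≡ 777 (mod 2467)
777 + 2321 = 3098 ≡ 631 (mod 2467)
631 + 959 = 1590
1590 * 1598 = 2540820 ≡ 2277 (mod 2467)

2277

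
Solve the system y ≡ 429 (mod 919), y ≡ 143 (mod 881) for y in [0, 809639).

632701

919⁻¹ mod 881: 919·626 ≡ 1 (mod 881), so 919⁻¹ ≡ 626.
y = 429 + 919·((143 − 429)·626 mod 881) = 429 + 919·688 = 632701.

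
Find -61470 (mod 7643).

-61470 = -9×7643 + 7317, so -61470 ≡ 7317 (mod 7643).

7317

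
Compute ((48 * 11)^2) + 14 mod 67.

11

48 * 11 = 528 ≡ 59 (mod 67)
(59)^2 ≡ 64 (mod 67)
64 + 14 = 78 ≡ 11 (mod 67)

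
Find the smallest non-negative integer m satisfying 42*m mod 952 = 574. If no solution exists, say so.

gcd(42, 952) = 14, and 14 | 574, so solutions exist.
Divide through by 14: 3*m ≡ 41 mod 68.
3⁻¹ ≡ 23 (mod 68).
m ≡ 23*41 ≡ 59 (mod 68).
The smallest non-negative solution is m = 59.

59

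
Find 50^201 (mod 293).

105

Using repeated squaring:
50^1 ≡ 50 (mod 293)
50^2 ≡ 50^2 = 2500 ≡ 156 (mod 293)
50^4 ≡ 156^2 = 24336 ≡ 17 (mod 293)
50^8 ≡ 17^2 = 289 (mod 293)
50^16 ≡ 289^2 = 83521 ≡ 16 (mod 293)
50^32 ≡ 16^2 = 256 (mod 293)
50^64 ≡ 256^2 = 65536 ≡ 197 (mod 293)
50^128 ≡ 197^2 = 38809 ≡ 133 (mod 293)
50^201 = 50^128 * 50^64 * 50^8 * 50^1 ≡ 133 * 197 * 289 * 50 (mod 293).
Accumulate the product:
133 * 197 = 26201 ≡ 124
124 * 289 = 35836 ≡ 90
90 * 50 = 4500 ≡ 105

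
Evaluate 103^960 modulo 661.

612

Compute successive squares:
103^1 ≡ 103 (mod 661)
103^2 ≡ 103^2 = 10609 ≡ 33 (mod 661)
103^4 ≡ 33^2 = 1089 ≡ 428 (mod 661)
103^8 ≡ 428^2 = 183184 ≡ 87 (mod 661)
103^16 ≡ 87^2 = 7569 ≡ 298 (mod 661)
103^32 ≡ 298^2 = 88804 ≡ 230 (mod 661)
103^64 ≡ 230^2 = 52900 ≡ 20 (mod 661)
103^128 ≡ 20^2 = 400 (mod 661)
103^256 ≡ 400^2 = 160000 ≡ 38 (mod 661)
103^512 ≡ 38^2 = 1444 ≡ 122 (mod 661)
103^960 = 103^512 × 103^256 × 103^128 × 103^64 ≡ 122 × 38 × 400 × 20 (mod 661).
Accumulate the product:
122 × 38 = 4636 ≡ 9
9 × 400 = 3600 ≡ 295
295 × 20 = 5900 ≡ 612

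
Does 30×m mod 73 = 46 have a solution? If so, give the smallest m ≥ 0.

21

gcd(30, 73) = 1, so a unique solution mod 73 exists.
30⁻¹ ≡ 56 (mod 73).
m ≡ 56×46 ≡ 21 (mod 73).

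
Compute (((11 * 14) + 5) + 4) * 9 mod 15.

12

11 * 14 = 154 ≡ 4 (mod 15)
4 + 5 = 9
9 + 4 = 13
13 * 9 = 117 ≡ 12 (mod 15)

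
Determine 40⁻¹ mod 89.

69

By the extended Euclidean algorithm:
89 = 2×40 + 9
40 = 4×9 + 4
9 = 2×4 + 1
4 = 4×1 + 0
gcd(40, 89) = 1, so the inverse exists.
Back-substitute for 1:
1 = 1×9 − 2×4
  = −2×40 + 9×9
  = 9×89 − 20×40
So 40⁻¹ ≡ −20 ≡ 69 (mod 89).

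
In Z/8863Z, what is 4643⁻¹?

2661

Apply the Euclidean algorithm and back-substitute:
8863 = 1·4643 + 4220
4643 = 1·4220 + 423
4220 = 9·423 + 413
423 = 1·413 + 10
413 = 41·10 + 3
10 = 3·3 + 1
3 = 3·1 + 0
gcd(4643, 8863) = 1, so the inverse exists.
Back-substitute for 1:
1 = 1·10 − 3·3
  = −3·413 + 124·10
  = 124·423 − 127·413
  = −127·4220 + 1267·423
  = 1267·4643 − 1394·4220
  = −1394·8863 + 2661·4643
So 4643⁻¹ ≡ 2661 (mod 8863).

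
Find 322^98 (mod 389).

67

98 in binary is 1100010, i.e. 98 = 64 + 32 + 2.
322^1 ≡ 322 (mod 389)
322^2 ≡ 322^2 = 103684 ≡ 210 (mod 389)
322^4 ≡ 210^2 = 44100 ≡ 143 (mod 389)
322^8 ≡ 143^2 = 20449 ≡ 221 (mod 389)
322^16 ≡ 221^2 = 48841 ≡ 216 (mod 389)
322^32 ≡ 216^2 = 46656 ≡ 365 (mod 389)
322^64 ≡ 365^2 = 133225 ≡ 187 (mod 389)
322^98 = 322^64 · 322^32 · 322^2 ≡ 187 · 365 · 210 (mod 389).
Accumulate the product:
187 · 365 = 68255 ≡ 180
180 · 210 = 37800 ≡ 67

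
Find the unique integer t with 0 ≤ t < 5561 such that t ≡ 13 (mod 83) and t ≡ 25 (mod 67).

4246

83⁻¹ mod 67: 83·21 ≡ 1 (mod 67), so 83⁻¹ ≡ 21.
t = 13 + 83·((25 − 13)·21 mod 67) = 13 + 83·51 = 4246.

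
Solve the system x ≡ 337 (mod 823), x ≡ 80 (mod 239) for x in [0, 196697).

823⁻¹ mod 239: 823×115 ≡ 1 (mod 239), so 823⁻¹ ≡ 115.
x = 337 + 823×((80 − 337)×115 mod 239) = 337 + 823×81 = 67000.

67000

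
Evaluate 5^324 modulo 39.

5^1 ≡ 5 (mod 39)
5^2 ≡ 5^2 = 25 (mod 39)
5^4 ≡ 25^2 = 625 ≡ 1 (mod 39)
5^8 ≡ 1^2 = 1 (mod 39)
5^16 ≡ 1^2 = 1 (mod 39)
5^32 ≡ 1^2 = 1 (mod 39)
5^64 ≡ 1^2 = 1 (mod 39)
5^128 ≡ 1^2 = 1 (mod 39)
5^256 ≡ 1^2 = 1 (mod 39)
5^324 = 5^256 * 5^64 * 5^4 ≡ 1 * 1 * 1 (mod 39).
Accumulate the product:
1 * 1 = 1
1 * 1 = 1

1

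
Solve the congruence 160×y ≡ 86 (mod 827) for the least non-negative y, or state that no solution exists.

gcd(160, 827) = 1, so a unique solution mod 827 exists.
160⁻¹ ≡ 398 (mod 827).
y ≡ 398×86 ≡ 321 (mod 827).

321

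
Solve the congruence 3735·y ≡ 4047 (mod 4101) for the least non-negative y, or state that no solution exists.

gcd(3735, 4101) = 3, and 3 | 4047, so solutions exist.
Divide through by 3: 1245·y = 1349 (mod 1367).
1245⁻¹ ≡ 930 (mod 1367).
y ≡ 930·1349 ≡ 1031 (mod 1367).
The smallest non-negative solution is y = 1031.

1031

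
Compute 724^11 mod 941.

896

Using repeated squaring:
724^1 ≡ 724 (mod 941)
724^2 ≡ 724^2 = 524176 ≡ 39 (mod 941)
724^4 ≡ 39^2 = 1521 ≡ 580 (mod 941)
724^8 ≡ 580^2 = 336400 ≡ 463 (mod 941)
724^11 = 724^8 * 724^2 * 724^1 ≡ 463 * 39 * 724 (mod 941).
Accumulate the product:
463 * 39 = 18057 ≡ 178
178 * 724 = 128872 ≡ 896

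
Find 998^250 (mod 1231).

250 in binary is 11111010, i.e. 250 = 128 + 64 + 32 + 16 + 8 + 2.
998^1 ≡ 998 (mod 1231)
998^2 ≡ 998^2 = 996004 ≡ 125 (mod 1231)
998^4 ≡ 125^2 = 15625 ≡ 853 (mod 1231)
998^8 ≡ 853^2 = 727609 ≡ 88 (mod 1231)
998^16 ≡ 88^2 = 7744 ≡ 358 (mod 1231)
998^32 ≡ 358^2 = 128164 ≡ 140 (mod 1231)
998^64 ≡ 140^2 = 19600 ≡ 1135 (mod 1231)
998^128 ≡ 1135^2 = 1288225 ≡ 599 (mod 1231)
998^250 = 998^128 · 998^64 · 998^32 · 998^16 · 998^8 · 998^2 ≡ 599 · 1135 · 140 · 358 · 88 · 125 (mod 1231).
Accumulate the product:
599 · 1135 = 679865 ≡ 353
353 · 140 = 49420 ≡ 180
180 · 358 = 64440 ≡ 428
428 · 88 = 37664 ≡ 734
734 · 125 = 91750 ≡ 656

656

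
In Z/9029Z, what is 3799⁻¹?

6196

9029 = 2·3799 + 1431
3799 = 2·1431 + 937
1431 = 1·937 + 494
937 = 1·494 + 443
494 = 1·443 + 51
443 = 8·51 + 35
51 = 1·35 + 16
35 = 2·16 + 3
16 = 5·3 + 1
3 = 3·1 + 0
gcd(3799, 9029) = 1, so the inverse exists.
Bézout: 1 = 1192·9029 − 2833·3799.
So 3799⁻¹ ≡ −2833 ≡ 6196 (mod 9029).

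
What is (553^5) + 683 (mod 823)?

399

(553)^5 ≡ 539 (mod 823)
539 + 683 = 1222 ≡ 399 (mod 823)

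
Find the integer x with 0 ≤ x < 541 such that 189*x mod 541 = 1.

229

541 = 2·189 + 163
189 = 1·163 + 26
163 = 6·26 + 7
26 = 3·7 + 5
7 = 1·5 + 2
5 = 2·2 + 1
2 = 2·1 + 0
gcd(189, 541) = 1, so the inverse exists.
Bézout: 1 = −80·541 + 229·189.
So 189⁻¹ ≡ 229 (mod 541).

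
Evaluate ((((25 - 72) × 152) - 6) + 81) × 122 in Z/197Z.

25 - 72 = -47 ≡ 150 (mod 197)
150 × 152 = 22800 ≡ 145 (mod 197)
145 - 6 = 139
139 + 81 = 220 ≡ 23 (mod 197)
23 × 122 = 2806 ≡ 48 (mod 197)

48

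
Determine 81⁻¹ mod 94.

65

Run the extended Euclidean algorithm:
94 = 1*81 + 13
81 = 6*13 + 3
13 = 4*3 + 1
3 = 3*1 + 0
gcd(81, 94) = 1, so the inverse exists.
Back-substitute for 1:
1 = 1*13 − 4*3
  = −4*81 + 25*13
  = 25*94 − 29*81
So 81⁻¹ ≡ −29 ≡ 65 (mod 94).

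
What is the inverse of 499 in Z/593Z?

593 = 1×499 + 94
499 = 5×94 + 29
94 = 3×29 + 7
29 = 4×7 + 1
7 = 7×1 + 0
gcd(499, 593) = 1, so the inverse exists.
Back-substitute for 1:
1 = 1×29 − 4×7
  = −4×94 + 13×29
  = 13×499 − 69×94
  = −69×593 + 82×499
So 499⁻¹ ≡ 82 (mod 593).

82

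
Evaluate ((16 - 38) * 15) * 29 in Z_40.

16 - 38 = -22 ≡ 18 (mod 40)
18 * 15 = 270 ≡ 30 (mod 40)
30 * 29 = 870 ≡ 30 (mod 40)

30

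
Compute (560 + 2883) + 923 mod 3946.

560 + 2883 = 3443
3443 + 923 = 4366 ≡ 420 (mod 3946)

420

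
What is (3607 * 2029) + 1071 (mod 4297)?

3607 * 2029 = 7318603 ≡ 812 (mod 4297)
812 + 1071 = 1883

1883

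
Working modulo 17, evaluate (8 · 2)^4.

1

8 · 2 = 16
(16)^4 ≡ 1 (mod 17)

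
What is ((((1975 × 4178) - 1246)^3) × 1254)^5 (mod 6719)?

789

1975 × 4178 = 8251550 ≡ 618 (mod 6719)
618 - 1246 = -628 ≡ 6091 (mod 6719)
(6091)^3 ≡ 2626 (mod 6719)
2626 × 1254 = 3293004 ≡ 694 (mod 6719)
(694)^5 ≡ 789 (mod 6719)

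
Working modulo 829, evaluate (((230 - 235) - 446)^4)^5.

230 - 235 = -5 ≡ 824 (mod 829)
824 - 446 = 378
(378)^4 ≡ 571 (mod 829)
(571)^5 ≡ 253 (mod 829)

253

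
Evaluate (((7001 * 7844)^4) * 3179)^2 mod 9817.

1380

7001 * 7844 = 54915844 ≡ 9363 (mod 9817)
(9363)^4 ≡ 1681 (mod 9817)
1681 * 3179 = 5343899 ≡ 3451 (mod 9817)
(3451)^2 ≡ 1380 (mod 9817)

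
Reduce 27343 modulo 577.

224

27343 = 47*577 + 224, so 27343 ≡ 224 (mod 577).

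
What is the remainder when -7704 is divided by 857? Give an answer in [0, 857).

-7704 = -9*857 + 9, so -7704 ≡ 9 (mod 857).

9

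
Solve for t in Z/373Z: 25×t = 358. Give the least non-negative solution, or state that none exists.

gcd(25, 373) = 1, so a unique solution mod 373 exists.
25⁻¹ ≡ 194 (mod 373).
t ≡ 194×358 ≡ 74 (mod 373).

74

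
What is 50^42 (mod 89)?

50^1 ≡ 50 (mod 89)
50^2 ≡ 50^2 = 2500 ≡ 8 (mod 89)
50^4 ≡ 8^2 = 64 (mod 89)
50^8 ≡ 64^2 = 4096 ≡ 2 (mod 89)
50^16 ≡ 2^2 = 4 (mod 89)
50^32 ≡ 4^2 = 16 (mod 89)
50^42 = 50^32 * 50^8 * 50^2 ≡ 16 * 2 * 8 (mod 89).
Accumulate the product:
16 * 2 = 32
32 * 8 = 256 ≡ 78

78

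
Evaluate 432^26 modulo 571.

78

Using repeated squaring:
26 in binary is 11010, i.e. 26 = 16 + 8 + 2.
432^1 ≡ 432 (mod 571)
432^2 ≡ 432^2 = 186624 ≡ 478 (mod 571)
432^4 ≡ 478^2 = 228484 ≡ 84 (mod 571)
432^8 ≡ 84^2 = 7056 ≡ 204 (mod 571)
432^16 ≡ 204^2 = 41616 ≡ 504 (mod 571)
432^26 = 432^16 · 432^8 · 432^2 ≡ 504 · 204 · 478 (mod 571).
Accumulate the product:
504 · 204 = 102816 ≡ 36
36 · 478 = 17208 ≡ 78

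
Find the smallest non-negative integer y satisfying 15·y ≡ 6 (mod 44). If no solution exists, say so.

18

gcd(15, 44) = 1, so a unique solution mod 44 exists.
15⁻¹ ≡ 3 (mod 44).
y ≡ 3·6 ≡ 18 (mod 44).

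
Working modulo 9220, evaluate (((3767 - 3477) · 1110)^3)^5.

4020

3767 - 3477 = 290
290 · 1110 = 321900 ≡ 8420 (mod 9220)
(8420)^3 ≡ 5040 (mod 9220)
(5040)^5 ≡ 4020 (mod 9220)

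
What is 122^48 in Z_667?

285

By square-and-multiply:
48 in binary is 110000, i.e. 48 = 32 + 16.
122^1 ≡ 122 (mod 667)
122^2 ≡ 122^2 = 14884 ≡ 210 (mod 667)
122^4 ≡ 210^2 = 44100 ≡ 78 (mod 667)
122^8 ≡ 78^2 = 6084 ≡ 81 (mod 667)
122^16 ≡ 81^2 = 6561 ≡ 558 (mod 667)
122^32 ≡ 558^2 = 311364 ≡ 542 (mod 667)
122^48 = 122^32 × 122^16 ≡ 542 × 558 (mod 667).
542 × 558 = 302436 ≡ 285 (mod 667).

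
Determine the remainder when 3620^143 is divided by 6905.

1725

Compute successive squares:
143 in binary is 10001111, i.e. 143 = 128 + 8 + 4 + 2 + 1.
3620^1 ≡ 3620 (mod 6905)
3620^2 ≡ 3620^2 = 13104400 ≡ 5615 (mod 6905)
3620^4 ≡ 5615^2 = 31528225 ≡ 6900 (mod 6905)
3620^8 ≡ 6900^2 = 47610000 ≡ 25 (mod 6905)
3620^16 ≡ 25^2 = 625 (mod 6905)
3620^32 ≡ 625^2 = 390625 ≡ 3945 (mod 6905)
3620^64 ≡ 3945^2 = 15563025 ≡ 6060 (mod 6905)
3620^128 ≡ 6060^2 = 36723600 ≡ 2810 (mod 6905)
3620^143 = 3620^128 * 3620^8 * 3620^4 * 3620^2 * 3620^1 ≡ 2810 * 25 * 6900 * 5615 * 3620 (mod 6905).
Accumulate the product:
2810 * 25 = 70250 ≡ 1200
1200 * 6900 = 8280000 ≡ 905
905 * 5615 = 5081575 ≡ 6400
6400 * 3620 = 23168000 ≡ 1725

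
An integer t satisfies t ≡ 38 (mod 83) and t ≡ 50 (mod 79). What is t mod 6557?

287

83⁻¹ mod 79: 83×20 ≡ 1 (mod 79), so 83⁻¹ ≡ 20.
t = 38 + 83×((50 − 38)×20 mod 79) = 38 + 83×3 = 287.
Check: 287 mod 83 = 38, 287 mod 79 = 50. ✓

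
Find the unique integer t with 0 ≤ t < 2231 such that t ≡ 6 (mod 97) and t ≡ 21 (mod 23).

297

97⁻¹ mod 23: 97×14 ≡ 1 (mod 23), so 97⁻¹ ≡ 14.
t = 6 + 97×((21 − 6)×14 mod 23) = 6 + 97×3 = 297.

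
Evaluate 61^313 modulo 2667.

Compute successive squares:
61^1 ≡ 61 (mod 2667)
61^2 ≡ 61^2 = 3721 ≡ 1054 (mod 2667)
61^4 ≡ 1054^2 = 1110916 ≡ 1444 (mod 2667)
61^8 ≡ 1444^2 = 2085136 ≡ 2209 (mod 2667)
61^16 ≡ 2209^2 = 4879681 ≡ 1738 (mod 2667)
61^32 ≡ 1738^2 = 3020644 ≡ 1600 (mod 2667)
61^64 ≡ 1600^2 = 2560000 ≡ 2347 (mod 2667)
61^128 ≡ 2347^2 = 5508409 ≡ 1054 (mod 2667)
61^256 ≡ 1054^2 = 1110916 ≡ 1444 (mod 2667)
61^313 = 61^256 × 61^32 × 61^16 × 61^8 × 61^1 ≡ 1444 × 1600 × 1738 × 2209 × 61 (mod 2667).
Accumulate the product:
1444 × 1600 = 2310400 ≡ 778
778 × 1738 = 1352164 ≡ 2662
2662 × 2209 = 5880358 ≡ 2290
2290 × 61 = 139690 ≡ 1006

1006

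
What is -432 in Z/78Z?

-432 = -6·78 + 36, so -432 ≡ 36 (mod 78).

36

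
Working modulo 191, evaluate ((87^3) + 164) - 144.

146

(87)^3 ≡ 126 (mod 191)
126 + 164 = 290 ≡ 99 (mod 191)
99 - 144 = -45 ≡ 146 (mod 191)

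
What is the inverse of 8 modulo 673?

Apply the Euclidean algorithm and back-substitute:
673 = 84×8 + 1
8 = 8×1 + 0
gcd(8, 673) = 1, so the inverse exists.
Back-substitute for 1:
1 = 1×673 − 84×8
So 8⁻¹ ≡ −84 ≡ 589 (mod 673).

589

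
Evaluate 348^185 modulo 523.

Using repeated squaring:
348^1 ≡ 348 (mod 523)
348^2 ≡ 348^2 = 121104 ≡ 291 (mod 523)
348^4 ≡ 291^2 = 84681 ≡ 478 (mod 523)
348^8 ≡ 478^2 = 228484 ≡ 456 (mod 523)
348^16 ≡ 456^2 = 207936 ≡ 305 (mod 523)
348^32 ≡ 305^2 = 93025 ≡ 454 (mod 523)
348^64 ≡ 454^2 = 206116 ≡ 54 (mod 523)
348^128 ≡ 54^2 = 2916 ≡ 301 (mod 523)
348^185 = 348^128 · 348^32 · 348^16 · 348^8 · 348^1 ≡ 301 · 454 · 305 · 456 · 348 (mod 523).
Accumulate the product:
301 · 454 = 136654 ≡ 151
151 · 305 = 46055 ≡ 31
31 · 456 = 14136 ≡ 15
15 · 348 = 5220 ≡ 513

513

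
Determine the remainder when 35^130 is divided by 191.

136

By square-and-multiply:
35^1 ≡ 35 (mod 191)
35^2 ≡ 35^2 = 1225 ≡ 79 (mod 191)
35^4 ≡ 79^2 = 6241 ≡ 129 (mod 191)
35^8 ≡ 129^2 = 16641 ≡ 24 (mod 191)
35^16 ≡ 24^2 = 576 ≡ 3 (mod 191)
35^32 ≡ 3^2 = 9 (mod 191)
35^64 ≡ 9^2 = 81 (mod 191)
35^128 ≡ 81^2 = 6561 ≡ 67 (mod 191)
35^130 = 35^128 * 35^2 ≡ 67 * 79 (mod 191).
67 * 79 = 5293 ≡ 136 (mod 191).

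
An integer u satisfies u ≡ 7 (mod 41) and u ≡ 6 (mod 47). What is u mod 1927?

335

41⁻¹ mod 47: 41·39 ≡ 1 (mod 47), so 41⁻¹ ≡ 39.
u = 7 + 41·((6 − 7)·39 mod 47) = 7 + 41·8 = 335.
Check: 335 mod 41 = 7, 335 mod 47 = 6. ✓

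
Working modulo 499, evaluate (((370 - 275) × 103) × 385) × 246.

39

370 - 275 = 95
95 × 103 = 9785 ≡ 304 (mod 499)
304 × 385 = 117040 ≡ 274 (mod 499)
274 × 246 = 67404 ≡ 39 (mod 499)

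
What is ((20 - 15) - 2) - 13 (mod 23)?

13

20 - 15 = 5
5 - 2 = 3
3 - 13 = -10 ≡ 13 (mod 23)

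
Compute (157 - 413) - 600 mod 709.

562

157 - 413 = -256 ≡ 453 (mod 709)
453 - 600 = -147 ≡ 562 (mod 709)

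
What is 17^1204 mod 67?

65

Using repeated squaring:
1204 in binary is 10010110100, i.e. 1204 = 1024 + 128 + 32 + 16 + 4.
17^1 ≡ 17 (mod 67)
17^2 ≡ 17^2 = 289 ≡ 21 (mod 67)
17^4 ≡ 21^2 = 441 ≡ 39 (mod 67)
17^8 ≡ 39^2 = 1521 ≡ 47 (mod 67)
17^16 ≡ 47^2 = 2209 ≡ 65 (mod 67)
17^32 ≡ 65^2 = 4225 ≡ 4 (mod 67)
17^64 ≡ 4^2 = 16 (mod 67)
17^128 ≡ 16^2 = 256 ≡ 55 (mod 67)
17^256 ≡ 55^2 = 3025 ≡ 10 (mod 67)
17^512 ≡ 10^2 = 100 ≡ 33 (mod 67)
17^1024 ≡ 33^2 = 1089 ≡ 17 (mod 67)
17^1204 = 17^1024 * 17^128 * 17^32 * 17^16 * 17^4 ≡ 17 * 55 * 4 * 65 * 39 (mod 67).
Accumulate the product:
17 * 55 = 935 ≡ 64
64 * 4 = 256 ≡ 55
55 * 65 = 3575 ≡ 24
24 * 39 = 936 ≡ 65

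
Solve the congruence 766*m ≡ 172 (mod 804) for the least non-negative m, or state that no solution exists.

334

gcd(766, 804) = 2, and 2 | 172, so solutions exist.
Divide through by 2: 383*m mod 402 = 86.
383⁻¹ ≡ 275 (mod 402).
m ≡ 275*86 ≡ 334 (mod 402).
The smallest non-negative solution is m = 334.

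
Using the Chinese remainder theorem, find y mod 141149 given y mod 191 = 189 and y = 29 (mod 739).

51759

191⁻¹ mod 739: 191*414 ≡ 1 (mod 739), so 191⁻¹ ≡ 414.
y = 189 + 191*((29 − 189)*414 mod 739) = 189 + 191*270 = 51759.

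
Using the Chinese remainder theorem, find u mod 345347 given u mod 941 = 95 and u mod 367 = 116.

265457

941⁻¹ mod 367: 941*328 ≡ 1 (mod 367), so 941⁻¹ ≡ 328.
u = 95 + 941*((116 − 95)*328 mod 367) = 95 + 941*282 = 265457.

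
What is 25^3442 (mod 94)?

83

25^1 ≡ 25 (mod 94)
25^2 ≡ 25^2 = 625 ≡ 61 (mod 94)
25^4 ≡ 61^2 = 3721 ≡ 55 (mod 94)
25^8 ≡ 55^2 = 3025 ≡ 17 (mod 94)
25^16 ≡ 17^2 = 289 ≡ 7 (mod 94)
25^32 ≡ 7^2 = 49 (mod 94)
25^64 ≡ 49^2 = 2401 ≡ 51 (mod 94)
25^128 ≡ 51^2 = 2601 ≡ 63 (mod 94)
25^256 ≡ 63^2 = 3969 ≡ 21 (mod 94)
25^512 ≡ 21^2 = 441 ≡ 65 (mod 94)
25^1024 ≡ 65^2 = 4225 ≡ 89 (mod 94)
25^2048 ≡ 89^2 = 7921 ≡ 25 (mod 94)
25^3442 = 25^2048 × 25^1024 × 25^256 × 25^64 × 25^32 × 25^16 × 25^2 ≡ 25 × 89 × 21 × 51 × 49 × 7 × 61 (mod 94).
Accumulate the product:
25 × 89 = 2225 ≡ 63
63 × 21 = 1323 ≡ 7
7 × 51 = 357 ≡ 75
75 × 49 = 3675 ≡ 9
9 × 7 = 63
63 × 61 = 3843 ≡ 83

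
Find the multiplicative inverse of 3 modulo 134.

By the extended Euclidean algorithm:
134 = 44·3 + 2
3 = 1·2 + 1
2 = 2·1 + 0
gcd(3, 134) = 1, so the inverse exists.
Bézout: 1 = −1·134 + 45·3.
So 3⁻¹ ≡ 45 (mod 134).

45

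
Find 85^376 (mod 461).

By square-and-multiply:
376 in binary is 101111000, i.e. 376 = 256 + 64 + 32 + 16 + 8.
85^1 ≡ 85 (mod 461)
85^2 ≡ 85^2 = 7225 ≡ 310 (mod 461)
85^4 ≡ 310^2 = 96100 ≡ 212 (mod 461)
85^8 ≡ 212^2 = 44944 ≡ 227 (mod 461)
85^16 ≡ 227^2 = 51529 ≡ 358 (mod 461)
85^32 ≡ 358^2 = 128164 ≡ 6 (mod 461)
85^64 ≡ 6^2 = 36 (mod 461)
85^128 ≡ 36^2 = 1296 ≡ 374 (mod 461)
85^256 ≡ 374^2 = 139876 ≡ 193 (mod 461)
85^376 = 85^256 · 85^64 · 85^32 · 85^16 · 85^8 ≡ 193 · 36 · 6 · 358 · 227 (mod 461).
Accumulate the product:
193 · 36 = 6948 ≡ 33
33 · 6 = 198
198 · 358 = 70884 ≡ 351
351 · 227 = 79677 ≡ 385

385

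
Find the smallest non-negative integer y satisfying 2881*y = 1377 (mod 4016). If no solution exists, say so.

2465

gcd(2881, 4016) = 1, so a unique solution mod 4016 exists.
2881⁻¹ ≡ 1985 (mod 4016).
y ≡ 1985*1377 ≡ 2465 (mod 4016).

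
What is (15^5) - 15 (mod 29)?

24

(15)^5 ≡ 10 (mod 29)
10 - 15 = -5 ≡ 24 (mod 29)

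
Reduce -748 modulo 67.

56

-748 = -12*67 + 56, so -748 ≡ 56 (mod 67).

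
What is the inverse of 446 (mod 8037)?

1784

Apply the Euclidean algorithm and back-substitute:
8037 = 18·446 + 9
446 = 49·9 + 5
9 = 1·5 + 4
5 = 1·4 + 1
4 = 4·1 + 0
gcd(446, 8037) = 1, so the inverse exists.
Bézout: 1 = −99·8037 + 1784·446.
So 446⁻¹ ≡ 1784 (mod 8037).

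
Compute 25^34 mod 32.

17

Compute successive squares:
34 in binary is 100010, i.e. 34 = 32 + 2.
25^1 ≡ 25 (mod 32)
25^2 ≡ 25^2 = 625 ≡ 17 (mod 32)
25^4 ≡ 17^2 = 289 ≡ 1 (mod 32)
25^8 ≡ 1^2 = 1 (mod 32)
25^16 ≡ 1^2 = 1 (mod 32)
25^32 ≡ 1^2 = 1 (mod 32)
25^34 = 25^32 · 25^2 ≡ 1 · 17 (mod 32).
1 · 17 = 17 ≡ 17 (mod 32).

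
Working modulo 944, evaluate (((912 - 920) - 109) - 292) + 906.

912 - 920 = -8 ≡ 936 (mod 944)
936 - 109 = 827
827 - 292 = 535
535 + 906 = 1441 ≡ 497 (mod 944)

497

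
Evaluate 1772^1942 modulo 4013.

1772^1 ≡ 1772 (mod 4013)
1772^2 ≡ 1772^2 = 3139984 ≡ 1818 (mod 4013)
1772^4 ≡ 1818^2 = 3305124 ≡ 2425 (mod 4013)
1772^8 ≡ 2425^2 = 5880625 ≡ 1580 (mod 4013)
1772^16 ≡ 1580^2 = 2496400 ≡ 314 (mod 4013)
1772^32 ≡ 314^2 = 98596 ≡ 2284 (mod 4013)
1772^64 ≡ 2284^2 = 5216656 ≡ 3769 (mod 4013)
1772^128 ≡ 3769^2 = 14205361 ≡ 3354 (mod 4013)
1772^256 ≡ 3354^2 = 11249316 ≡ 877 (mod 4013)
1772^512 ≡ 877^2 = 769129 ≡ 2646 (mod 4013)
1772^1024 ≡ 2646^2 = 7001316 ≡ 2644 (mod 4013)
1772^1942 = 1772^1024 · 1772^512 · 1772^256 · 1772^128 · 1772^16 · 1772^4 · 1772^2 ≡ 2644 · 2646 · 877 · 3354 · 314 · 2425 · 1818 (mod 4013).
Accumulate the product:
2644 · 2646 = 6996024 ≡ 1365
1365 · 877 = 1197105 ≡ 1231
1231 · 3354 = 4128774 ≡ 3410
3410 · 314 = 1070740 ≡ 3282
3282 · 2425 = 7958850 ≡ 1071
1071 · 1818 = 1947078 ≡ 773

773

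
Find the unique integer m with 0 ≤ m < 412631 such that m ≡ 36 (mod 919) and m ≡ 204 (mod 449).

919⁻¹ mod 449: 919·278 ≡ 1 (mod 449), so 919⁻¹ ≡ 278.
m = 36 + 919·((204 − 36)·278 mod 449) = 36 + 919·8 = 7388.

7388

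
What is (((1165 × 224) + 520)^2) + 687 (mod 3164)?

1165 × 224 = 260960 ≡ 1512 (mod 3164)
1512 + 520 = 2032
(2032)^2 ≡ 4 (mod 3164)
4 + 687 = 691

691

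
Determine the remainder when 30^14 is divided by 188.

56

Using repeated squaring:
30^1 ≡ 30 (mod 188)
30^2 ≡ 30^2 = 900 ≡ 148 (mod 188)
30^4 ≡ 148^2 = 21904 ≡ 96 (mod 188)
30^8 ≡ 96^2 = 9216 ≡ 4 (mod 188)
30^14 = 30^8 * 30^4 * 30^2 ≡ 4 * 96 * 148 (mod 188).
Accumulate the product:
4 * 96 = 384 ≡ 8
8 * 148 = 1184 ≡ 56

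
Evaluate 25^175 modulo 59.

25

175 in binary is 10101111, i.e. 175 = 128 + 32 + 8 + 4 + 2 + 1.
25^1 ≡ 25 (mod 59)
25^2 ≡ 25^2 = 625 ≡ 35 (mod 59)
25^4 ≡ 35^2 = 1225 ≡ 45 (mod 59)
25^8 ≡ 45^2 = 2025 ≡ 19 (mod 59)
25^16 ≡ 19^2 = 361 ≡ 7 (mod 59)
25^32 ≡ 7^2 = 49 (mod 59)
25^64 ≡ 49^2 = 2401 ≡ 41 (mod 59)
25^128 ≡ 41^2 = 1681 ≡ 29 (mod 59)
25^175 = 25^128 × 25^32 × 25^8 × 25^4 × 25^2 × 25^1 ≡ 29 × 49 × 19 × 45 × 35 × 25 (mod 59).
Accumulate the product:
29 × 49 = 1421 ≡ 5
5 × 19 = 95 ≡ 36
36 × 45 = 1620 ≡ 27
27 × 35 = 945 ≡ 1
1 × 25 = 25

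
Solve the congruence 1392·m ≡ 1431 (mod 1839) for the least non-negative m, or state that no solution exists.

581

gcd(1392, 1839) = 3, and 3 | 1431, so solutions exist.
Divide through by 3: 464·m = 477 (mod 613).
464⁻¹ ≡ 469 (mod 613).
m ≡ 469·477 ≡ 581 (mod 613).
The smallest non-negative solution is m = 581.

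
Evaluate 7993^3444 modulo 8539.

130

By square-and-multiply:
7993^1 ≡ 7993 (mod 8539)
7993^2 ≡ 7993^2 = 63888049 ≡ 7790 (mod 8539)
7993^4 ≡ 7790^2 = 60684100 ≡ 5966 (mod 8539)
7993^8 ≡ 5966^2 = 35593156 ≡ 2604 (mod 8539)
7993^16 ≡ 2604^2 = 6780816 ≡ 850 (mod 8539)
7993^32 ≡ 850^2 = 722500 ≡ 5224 (mod 8539)
7993^64 ≡ 5224^2 = 27290176 ≡ 8071 (mod 8539)
7993^128 ≡ 8071^2 = 65141041 ≡ 5549 (mod 8539)
7993^256 ≡ 5549^2 = 30791401 ≡ 8306 (mod 8539)
7993^512 ≡ 8306^2 = 68989636 ≡ 3055 (mod 8539)
7993^1024 ≡ 3055^2 = 9333025 ≡ 8437 (mod 8539)
7993^2048 ≡ 8437^2 = 71182969 ≡ 1865 (mod 8539)
7993^3444 = 7993^2048 · 7993^1024 · 7993^256 · 7993^64 · 7993^32 · 7993^16 · 7993^4 ≡ 1865 · 8437 · 8306 · 8071 · 5224 · 850 · 5966 (mod 8539).
Accumulate the product:
1865 · 8437 = 15735005 ≡ 6167
6167 · 8306 = 51223102 ≡ 6180
6180 · 8071 = 49878780 ≡ 2481
2481 · 5224 = 12960744 ≡ 7081
7081 · 850 = 6018850 ≡ 7394
7394 · 5966 = 44112604 ≡ 130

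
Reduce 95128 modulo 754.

95128 = 126×754 + 124, so 95128 ≡ 124 (mod 754).

124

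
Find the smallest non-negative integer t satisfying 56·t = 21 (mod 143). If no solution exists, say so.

gcd(56, 143) = 1, so a unique solution mod 143 exists.
56⁻¹ ≡ 23 (mod 143).
t ≡ 23·21 ≡ 54 (mod 143).

54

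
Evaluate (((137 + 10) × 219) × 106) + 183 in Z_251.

137 + 10 = 147
147 × 219 = 32193 ≡ 65 (mod 251)
65 × 106 = 6890 ≡ 113 (mod 251)
113 + 183 = 296 ≡ 45 (mod 251)

45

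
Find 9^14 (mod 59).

14 in binary is 1110, i.e. 14 = 8 + 4 + 2.
9^1 ≡ 9 (mod 59)
9^2 ≡ 9^2 = 81 ≡ 22 (mod 59)
9^4 ≡ 22^2 = 484 ≡ 12 (mod 59)
9^8 ≡ 12^2 = 144 ≡ 26 (mod 59)
9^14 = 9^8 × 9^4 × 9^2 ≡ 26 × 12 × 22 (mod 59).
Accumulate the product:
26 × 12 = 312 ≡ 17
17 × 22 = 374 ≡ 20

20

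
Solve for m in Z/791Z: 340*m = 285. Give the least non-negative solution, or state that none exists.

gcd(340, 791) = 1, so a unique solution mod 791 exists.
340⁻¹ ≡ 114 (mod 791).
m ≡ 114*285 ≡ 59 (mod 791).

59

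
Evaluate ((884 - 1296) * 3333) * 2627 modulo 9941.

884 - 1296 = -412 ≡ 9529 (mod 9941)
9529 * 3333 = 31760157 ≡ 8603 (mod 9941)
8603 * 2627 = 22600081 ≡ 4188 (mod 9941)

4188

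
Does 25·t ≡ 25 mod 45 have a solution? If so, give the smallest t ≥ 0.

1

gcd(25, 45) = 5, and 5 | 25, so solutions exist.
Divide through by 5: 5·t = 5 (mod 9).
5⁻¹ ≡ 2 (mod 9).
t ≡ 2·5 ≡ 1 (mod 9).
The smallest non-negative solution is t = 1.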